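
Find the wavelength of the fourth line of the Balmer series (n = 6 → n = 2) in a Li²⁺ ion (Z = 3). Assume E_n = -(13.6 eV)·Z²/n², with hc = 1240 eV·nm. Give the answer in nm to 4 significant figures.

45.59 nm

The Balmer series terminates on n_f = 2; the fourth line has n_i = 2+4 = 6.
ΔE = 122.4 × (1/2² − 1/6²) = 27.20 eV.
λ = 1240 / 27.20 = 45.59 nm.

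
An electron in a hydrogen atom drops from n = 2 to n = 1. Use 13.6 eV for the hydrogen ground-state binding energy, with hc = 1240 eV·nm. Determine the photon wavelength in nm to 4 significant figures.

121.6 nm

ΔE = 13.60 × (1/1² − 1/2²) = 13.60 × 0.7500 = 10.20 eV.
λ = hc/ΔE = 1240 / 10.20 = 121.6 nm.
This line belongs to the Lyman series.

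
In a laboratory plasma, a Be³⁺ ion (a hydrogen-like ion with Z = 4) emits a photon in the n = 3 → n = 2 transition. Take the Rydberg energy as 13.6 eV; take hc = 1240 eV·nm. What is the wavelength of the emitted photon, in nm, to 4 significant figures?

For Z = 4 the level energies scale as Z², so the effective Rydberg energy is 13.6 × 16 = 217.6 eV.
ΔE = 217.6 × (1/2² − 1/3²) = 217.6 × 0.1389 = 30.22 eV.
λ = hc/ΔE = 1240 / 30.22 = 41.03 nm.

41.03 nm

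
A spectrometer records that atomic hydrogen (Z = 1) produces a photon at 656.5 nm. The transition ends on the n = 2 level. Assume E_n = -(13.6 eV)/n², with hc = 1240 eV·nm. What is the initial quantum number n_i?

The photon energy is ΔE = hc/λ = 1240 / 656.5 = 1.889 eV.
With Z = 1, ΔE = 13.60 × (1/n_f² − 1/n_i²), so 1/n_f² − 1/n_i² = 0.1389.
With n_f = 2: 1/n_i² = 1/4 − 0.1389 = 0.1111, so n_i ≈ 3.00.

n_i = 3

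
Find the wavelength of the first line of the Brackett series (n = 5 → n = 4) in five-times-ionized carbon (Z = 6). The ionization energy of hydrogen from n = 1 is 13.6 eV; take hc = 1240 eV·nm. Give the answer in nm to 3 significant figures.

113 nm

The Brackett series terminates on n_f = 4; the first line has n_i = 4+1 = 5.
ΔE = 489.6 × (1/4² − 1/5²) = 11.02 eV.
λ = 1240 / 11.02 = 113 nm.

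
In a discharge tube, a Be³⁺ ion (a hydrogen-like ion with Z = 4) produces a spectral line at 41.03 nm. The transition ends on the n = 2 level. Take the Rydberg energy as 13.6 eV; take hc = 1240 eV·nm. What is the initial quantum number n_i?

n_i = 3

The photon energy is ΔE = hc/λ = 1240 / 41.03 = 30.22 eV.
With Z = 4, ΔE = 217.6 × (1/n_f² − 1/n_i²), so 1/n_f² − 1/n_i² = 0.1389.
With n_f = 2: 1/n_i² = 1/4 − 0.1389 = 0.1111, so n_i ≈ 3.00.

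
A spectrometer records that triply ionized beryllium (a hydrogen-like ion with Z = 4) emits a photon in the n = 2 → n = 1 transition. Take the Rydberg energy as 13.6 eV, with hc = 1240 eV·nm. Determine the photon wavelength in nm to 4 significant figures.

7.598 nm

For Z = 4 the level energies scale as Z², so the effective Rydberg energy is 13.6 × 16 = 217.6 eV.
ΔE = 217.6 × (1/1² − 1/2²) = 217.6 × 0.7500 = 163.2 eV.
λ = hc/ΔE = 1240 / 163.2 = 7.598 nm.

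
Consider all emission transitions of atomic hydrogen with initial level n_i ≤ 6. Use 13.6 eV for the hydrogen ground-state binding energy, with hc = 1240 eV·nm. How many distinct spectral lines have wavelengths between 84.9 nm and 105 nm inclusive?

4

Enumerate all n_i → n_f pairs with 1 ≤ n_f < n_i ≤ 6 and compute λ = 1240 / [13.6·1·(1/n_f² − 1/n_i²)].
Lines falling in [84.9, 105] nm: 6→1 (93.78 nm), 5→1 (94.98 nm), 4→1 (97.25 nm), 3→1 (102.6 nm).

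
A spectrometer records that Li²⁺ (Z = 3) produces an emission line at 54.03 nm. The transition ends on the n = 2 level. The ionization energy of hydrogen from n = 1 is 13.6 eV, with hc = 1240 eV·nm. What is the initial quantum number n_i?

n_i = 4

The photon energy is ΔE = hc/λ = 1240 / 54.03 = 22.95 eV.
With Z = 3, ΔE = 122.4 × (1/n_f² − 1/n_i²), so 1/n_f² − 1/n_i² = 0.1875.
With n_f = 2: 1/n_i² = 1/4 − 0.1875 = 0.06250, so n_i ≈ 4.00.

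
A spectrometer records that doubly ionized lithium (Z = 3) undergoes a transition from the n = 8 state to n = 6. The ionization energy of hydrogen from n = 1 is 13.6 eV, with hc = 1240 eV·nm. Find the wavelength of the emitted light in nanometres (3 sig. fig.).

For Z = 3 the level energies scale as Z², so the effective Rydberg energy is 13.6 × 9 = 122.4 eV.
ΔE = 122.4 × (1/6² − 1/8²) = 122.4 × 0.01215 = 1.488 eV.
λ = hc/ΔE = 1240 / 1.488 = 834 nm.

834 nm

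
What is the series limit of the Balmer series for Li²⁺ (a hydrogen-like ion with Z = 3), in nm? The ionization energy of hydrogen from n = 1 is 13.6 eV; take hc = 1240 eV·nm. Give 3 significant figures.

The Balmer series has lower level n_f = 2; the series limit corresponds to n_i → ∞.
ΔE_max = 13.6 × 9 / 2² = 30.60 eV.
λ_min = 1240 / 30.60 = 40.5 nm.

40.5 nm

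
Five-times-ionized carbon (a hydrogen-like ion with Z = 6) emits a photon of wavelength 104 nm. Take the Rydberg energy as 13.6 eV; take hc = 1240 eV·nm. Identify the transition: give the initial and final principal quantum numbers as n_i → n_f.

The photon energy is ΔE = hc/λ = 1240 / 104 = 11.92 eV.
With Z = 6, ΔE = 489.6 × (1/n_f² − 1/n_i²), so 1/n_f² − 1/n_i² = 0.02435.
Trying n_f = 5 gives 1/n_i² = 0.01565, i.e. n_i ≈ 8; this pair matches.

n_i = 8, n_f = 5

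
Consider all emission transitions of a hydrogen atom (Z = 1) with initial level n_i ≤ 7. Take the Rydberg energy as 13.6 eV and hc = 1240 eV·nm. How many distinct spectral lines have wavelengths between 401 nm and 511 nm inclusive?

3

Enumerate all n_i → n_f pairs with 1 ≤ n_f < n_i ≤ 7 and compute λ = 1240 / [13.6·1·(1/n_f² − 1/n_i²)].
Lines falling in [401, 511] nm: 6→2 (410.3 nm), 5→2 (434.2 nm), 4→2 (486.3 nm).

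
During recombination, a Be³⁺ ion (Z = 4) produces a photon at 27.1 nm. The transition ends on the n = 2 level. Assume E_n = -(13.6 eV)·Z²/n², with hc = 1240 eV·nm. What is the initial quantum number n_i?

The photon energy is ΔE = hc/λ = 1240 / 27.1 = 45.76 eV.
With Z = 4, ΔE = 217.6 × (1/n_f² − 1/n_i²), so 1/n_f² − 1/n_i² = 0.2103.
With n_f = 2: 1/n_i² = 1/4 − 0.2103 = 0.03972, so n_i ≈ 5.02.

n_i = 5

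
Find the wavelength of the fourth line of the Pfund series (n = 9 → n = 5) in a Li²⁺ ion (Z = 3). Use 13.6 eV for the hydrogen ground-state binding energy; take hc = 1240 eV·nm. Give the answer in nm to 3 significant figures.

The Pfund series terminates on n_f = 5; the fourth line has n_i = 5+4 = 9.
ΔE = 122.4 × (1/5² − 1/9²) = 3.385 eV.
λ = 1240 / 3.385 = 366 nm.

366 nm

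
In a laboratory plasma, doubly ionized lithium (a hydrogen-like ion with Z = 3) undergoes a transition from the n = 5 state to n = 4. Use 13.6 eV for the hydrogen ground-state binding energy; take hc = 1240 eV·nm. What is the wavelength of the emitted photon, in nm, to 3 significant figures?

For Z = 3 the level energies scale as Z², so the effective Rydberg energy is 13.6 × 9 = 122.4 eV.
ΔE = 122.4 × (1/4² − 1/5²) = 122.4 × 0.02250 = 2.754 eV.
λ = hc/ΔE = 1240 / 2.754 = 450 nm.

450 nm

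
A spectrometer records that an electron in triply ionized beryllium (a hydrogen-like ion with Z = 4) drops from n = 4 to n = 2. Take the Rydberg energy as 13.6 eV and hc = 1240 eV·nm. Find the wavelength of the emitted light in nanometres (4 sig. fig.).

For Z = 4 the level energies scale as Z², so the effective Rydberg energy is 13.6 × 16 = 217.6 eV.
ΔE = 217.6 × (1/2² − 1/4²) = 217.6 × 0.1875 = 40.80 eV.
λ = hc/ΔE = 1240 / 40.80 = 30.39 nm.

30.39 nm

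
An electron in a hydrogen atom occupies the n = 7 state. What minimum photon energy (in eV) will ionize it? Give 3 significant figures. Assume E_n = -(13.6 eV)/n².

E_7 = −13.60/49 = −0.278 eV, so ionization (to E = 0) requires 0.278 eV.

0.278 eV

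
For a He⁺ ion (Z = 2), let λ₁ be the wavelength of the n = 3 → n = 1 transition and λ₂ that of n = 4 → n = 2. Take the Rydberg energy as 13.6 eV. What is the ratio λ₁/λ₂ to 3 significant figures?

λ ∝ 1/ΔE ∝ 1/(1/n_f² − 1/n_i²), and the Z² and hc factors cancel in the ratio.
λ₁/λ₂ = (1/2² − 1/4²)/(1/1² − 1/3²) = 0.1875/0.8889 = 0.211.

0.211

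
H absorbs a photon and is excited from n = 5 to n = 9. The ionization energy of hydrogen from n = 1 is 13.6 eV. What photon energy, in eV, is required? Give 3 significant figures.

E_9 = −13.60/81 = −0.1679 eV and E_5 = −13.60/25 = −0.5440 eV.
The photon energy is |E_9 − E_5| = 0.376 eV.

0.376 eV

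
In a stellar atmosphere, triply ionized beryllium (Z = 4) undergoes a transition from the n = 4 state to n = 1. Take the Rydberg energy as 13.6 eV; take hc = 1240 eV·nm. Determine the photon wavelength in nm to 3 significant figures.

6.08 nm

For Z = 4 the level energies scale as Z², so the effective Rydberg energy is 13.6 × 16 = 217.6 eV.
ΔE = 217.6 × (1/1² − 1/4²) = 217.6 × 0.9375 = 204.0 eV.
λ = hc/ΔE = 1240 / 204.0 = 6.08 nm.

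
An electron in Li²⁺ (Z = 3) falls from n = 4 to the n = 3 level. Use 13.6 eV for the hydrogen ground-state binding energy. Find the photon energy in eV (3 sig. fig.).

5.95 eV

The Bohr energies scale as Z², so for Z = 3: E_n = −122.4/n² eV.
E_4 = −122.4/16 = −7.650 eV and E_3 = −122.4/9 = −13.60 eV.
The photon energy is |E_4 − E_3| = 5.95 eV.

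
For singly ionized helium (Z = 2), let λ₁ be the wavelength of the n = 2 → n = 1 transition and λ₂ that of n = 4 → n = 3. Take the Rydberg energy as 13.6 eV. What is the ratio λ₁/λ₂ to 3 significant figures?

0.0648

λ ∝ 1/ΔE ∝ 1/(1/n_f² − 1/n_i²), and the Z² and hc factors cancel in the ratio.
λ₁/λ₂ = (1/3² − 1/4²)/(1/1² − 1/2²) = 0.04861/0.7500 = 0.0648.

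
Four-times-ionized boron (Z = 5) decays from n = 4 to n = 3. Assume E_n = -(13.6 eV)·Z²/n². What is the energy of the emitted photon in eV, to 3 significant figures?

The Bohr energies scale as Z², so for Z = 5: E_n = −340.0/n² eV.
E_4 = −340.0/16 = −21.25 eV and E_3 = −340.0/9 = −37.78 eV.
The photon energy is |E_4 − E_3| = 16.5 eV.

16.5 eV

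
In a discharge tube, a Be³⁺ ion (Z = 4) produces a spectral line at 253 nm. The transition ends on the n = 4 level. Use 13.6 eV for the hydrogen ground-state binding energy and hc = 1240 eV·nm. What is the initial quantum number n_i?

The photon energy is ΔE = hc/λ = 1240 / 253 = 4.901 eV.
With Z = 4, ΔE = 217.6 × (1/n_f² − 1/n_i²), so 1/n_f² − 1/n_i² = 0.02252.
With n_f = 4: 1/n_i² = 1/16 − 0.02252 = 0.03998, so n_i ≈ 5.00.

n_i = 5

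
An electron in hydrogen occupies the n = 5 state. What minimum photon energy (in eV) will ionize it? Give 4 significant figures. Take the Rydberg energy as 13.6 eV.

0.5440 eV

E_5 = −13.60/25 = −0.5440 eV, so ionization (to E = 0) requires 0.5440 eV.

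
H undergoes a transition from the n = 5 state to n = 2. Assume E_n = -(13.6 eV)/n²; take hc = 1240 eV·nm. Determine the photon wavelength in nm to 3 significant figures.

ΔE = 13.60 × (1/2² − 1/5²) = 13.60 × 0.2100 = 2.856 eV.
λ = hc/ΔE = 1240 / 2.856 = 434 nm.

434 nm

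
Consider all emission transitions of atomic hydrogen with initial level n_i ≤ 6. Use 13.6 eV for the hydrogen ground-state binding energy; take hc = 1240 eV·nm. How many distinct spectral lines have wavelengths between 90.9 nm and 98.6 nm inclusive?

3

Enumerate all n_i → n_f pairs with 1 ≤ n_f < n_i ≤ 6 and compute λ = 1240 / [13.6·1·(1/n_f² − 1/n_i²)].
Lines falling in [90.9, 98.6] nm: 6→1 (93.78 nm), 5→1 (94.98 nm), 4→1 (97.25 nm).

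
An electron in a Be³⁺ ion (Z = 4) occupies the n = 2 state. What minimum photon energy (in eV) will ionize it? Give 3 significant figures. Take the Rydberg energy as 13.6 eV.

54.4 eV

E_n = −13.6 Z²/n² = −217.6/n² eV for Z = 4.
E_2 = −217.6/4 = −54.4 eV, so ionization (to E = 0) requires 54.4 eV.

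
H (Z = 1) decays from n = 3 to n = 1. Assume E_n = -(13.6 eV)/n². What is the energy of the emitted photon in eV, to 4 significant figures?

E_3 = −13.60/9 = −1.511 eV and E_1 = −13.60/1 = −13.60 eV.
The photon energy is |E_3 − E_1| = 12.09 eV.

12.09 eV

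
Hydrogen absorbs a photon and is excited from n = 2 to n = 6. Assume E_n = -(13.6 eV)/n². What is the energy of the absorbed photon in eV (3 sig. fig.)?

3.02 eV

E_6 = −13.60/36 = −0.3778 eV and E_2 = −13.60/4 = −3.400 eV.
The photon energy is |E_6 − E_2| = 3.02 eV.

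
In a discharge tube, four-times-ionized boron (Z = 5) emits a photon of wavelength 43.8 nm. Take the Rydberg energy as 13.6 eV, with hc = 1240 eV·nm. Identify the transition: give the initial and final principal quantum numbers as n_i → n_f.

n_i = 6, n_f = 3

The photon energy is ΔE = hc/λ = 1240 / 43.8 = 28.31 eV.
With Z = 5, ΔE = 340.0 × (1/n_f² − 1/n_i²), so 1/n_f² − 1/n_i² = 0.08327.
Trying n_f = 3 gives 1/n_i² = 0.02784, i.e. n_i ≈ 6; this pair matches.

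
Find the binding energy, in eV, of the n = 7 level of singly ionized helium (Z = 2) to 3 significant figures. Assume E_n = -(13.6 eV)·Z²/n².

1.11 eV

E_n = −13.6 Z²/n² = −54.40/n² eV for Z = 2.
E_7 = −54.40/49 = −1.11 eV, so ionization (to E = 0) requires 1.11 eV.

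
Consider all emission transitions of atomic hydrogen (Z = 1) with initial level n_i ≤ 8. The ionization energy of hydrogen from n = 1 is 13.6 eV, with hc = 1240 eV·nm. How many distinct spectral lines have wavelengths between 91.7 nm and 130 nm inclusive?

Enumerate all n_i → n_f pairs with 1 ≤ n_f < n_i ≤ 8 and compute λ = 1240 / [13.6·1·(1/n_f² − 1/n_i²)].
Lines falling in [91.7, 130] nm: 8→1 (92.62 nm), 7→1 (93.08 nm), 6→1 (93.78 nm), 5→1 (94.98 nm), 4→1 (97.25 nm), 3→1 (102.6 nm), 2→1 (121.6 nm).

7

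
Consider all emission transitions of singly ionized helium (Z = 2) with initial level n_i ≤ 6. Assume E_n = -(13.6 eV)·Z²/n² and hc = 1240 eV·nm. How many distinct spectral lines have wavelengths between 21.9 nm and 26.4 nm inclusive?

4

Enumerate all n_i → n_f pairs with 1 ≤ n_f < n_i ≤ 6 and compute λ = 1240 / [13.6·4·(1/n_f² − 1/n_i²)].
Lines falling in [21.9, 26.4] nm: 6→1 (23.45 nm), 5→1 (23.74 nm), 4→1 (24.31 nm), 3→1 (25.64 nm).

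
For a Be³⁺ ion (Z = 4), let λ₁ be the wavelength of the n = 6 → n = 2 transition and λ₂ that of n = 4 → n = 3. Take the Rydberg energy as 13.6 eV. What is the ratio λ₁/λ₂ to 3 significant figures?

0.219

λ ∝ 1/ΔE ∝ 1/(1/n_f² − 1/n_i²), and the Z² and hc factors cancel in the ratio.
λ₁/λ₂ = (1/3² − 1/4²)/(1/2² − 1/6²) = 0.04861/0.2222 = 0.219.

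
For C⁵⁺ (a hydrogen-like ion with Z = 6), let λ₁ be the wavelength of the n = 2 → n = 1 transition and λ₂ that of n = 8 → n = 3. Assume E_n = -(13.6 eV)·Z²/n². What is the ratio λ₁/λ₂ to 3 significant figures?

λ ∝ 1/ΔE ∝ 1/(1/n_f² − 1/n_i²), and the Z² and hc factors cancel in the ratio.
λ₁/λ₂ = (1/3² − 1/8²)/(1/1² − 1/2²) = 0.09549/0.7500 = 0.127.

0.127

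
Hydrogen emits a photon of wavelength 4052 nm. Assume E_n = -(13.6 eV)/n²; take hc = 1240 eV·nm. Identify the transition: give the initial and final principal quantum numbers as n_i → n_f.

The photon energy is ΔE = hc/λ = 1240 / 4052 = 0.3060 eV.
With Z = 1, ΔE = 13.60 × (1/n_f² − 1/n_i²), so 1/n_f² − 1/n_i² = 0.02250.
Trying n_f = 4 gives 1/n_i² = 0.04000, i.e. n_i ≈ 5; this pair matches.

n_i = 5, n_f = 4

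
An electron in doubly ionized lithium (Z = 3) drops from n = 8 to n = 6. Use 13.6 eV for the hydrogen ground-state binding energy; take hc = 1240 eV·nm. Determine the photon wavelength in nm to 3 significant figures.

For Z = 3 the level energies scale as Z², so the effective Rydberg energy is 13.6 × 9 = 122.4 eV.
ΔE = 122.4 × (1/6² − 1/8²) = 122.4 × 0.01215 = 1.488 eV.
λ = hc/ΔE = 1240 / 1.488 = 834 nm.

834 nm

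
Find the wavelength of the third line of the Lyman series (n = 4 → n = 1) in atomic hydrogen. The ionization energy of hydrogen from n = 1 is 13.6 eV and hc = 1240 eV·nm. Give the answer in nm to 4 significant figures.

The Lyman series terminates on n_f = 1; the third line has n_i = 1+3 = 4.
ΔE = 13.60 × (1/1² − 1/4²) = 12.75 eV.
λ = 1240 / 12.75 = 97.25 nm.

97.25 nm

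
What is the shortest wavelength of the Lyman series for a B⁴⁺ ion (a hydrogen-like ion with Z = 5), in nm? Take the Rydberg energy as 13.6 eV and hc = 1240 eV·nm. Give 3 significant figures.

The Lyman series has lower level n_f = 1; the series limit corresponds to n_i → ∞.
ΔE_max = 13.6 × 25 / 1² = 340.0 eV.
λ_min = 1240 / 340.0 = 3.65 nm.

3.65 nm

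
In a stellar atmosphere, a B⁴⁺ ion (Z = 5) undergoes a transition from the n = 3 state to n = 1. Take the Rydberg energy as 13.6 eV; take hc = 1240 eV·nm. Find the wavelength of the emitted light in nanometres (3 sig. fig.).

For Z = 5 the level energies scale as Z², so the effective Rydberg energy is 13.6 × 25 = 340.0 eV.
ΔE = 340.0 × (1/1² − 1/3²) = 340.0 × 0.8889 = 302.2 eV.
λ = hc/ΔE = 1240 / 302.2 = 4.10 nm.

4.10 nm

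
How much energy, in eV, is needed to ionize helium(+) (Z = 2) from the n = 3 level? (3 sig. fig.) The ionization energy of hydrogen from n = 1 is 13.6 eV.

6.04 eV

E_n = −13.6 Z²/n² = −54.40/n² eV for Z = 2.
E_3 = −54.40/9 = −6.04 eV, so ionization (to E = 0) requires 6.04 eV.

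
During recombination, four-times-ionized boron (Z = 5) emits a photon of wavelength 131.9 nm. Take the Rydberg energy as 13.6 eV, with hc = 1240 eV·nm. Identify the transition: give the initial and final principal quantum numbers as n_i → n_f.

n_i = 9, n_f = 5

The photon energy is ΔE = hc/λ = 1240 / 131.9 = 9.401 eV.
With Z = 5, ΔE = 340.0 × (1/n_f² − 1/n_i²), so 1/n_f² − 1/n_i² = 0.02765.
Trying n_f = 5 gives 1/n_i² = 0.01235, i.e. n_i ≈ 9; this pair matches.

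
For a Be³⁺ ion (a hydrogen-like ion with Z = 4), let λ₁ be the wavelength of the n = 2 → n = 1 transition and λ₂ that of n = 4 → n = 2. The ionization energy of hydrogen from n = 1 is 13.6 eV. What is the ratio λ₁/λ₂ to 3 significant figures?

0.250

λ ∝ 1/ΔE ∝ 1/(1/n_f² − 1/n_i²), and the Z² and hc factors cancel in the ratio.
λ₁/λ₂ = (1/2² − 1/4²)/(1/1² − 1/2²) = 0.1875/0.7500 = 0.250.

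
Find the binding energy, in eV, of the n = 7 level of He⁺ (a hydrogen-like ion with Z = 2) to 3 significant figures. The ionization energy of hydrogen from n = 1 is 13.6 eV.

1.11 eV

E_n = −13.6 Z²/n² = −54.40/n² eV for Z = 2.
E_7 = −54.40/49 = −1.11 eV, so ionization (to E = 0) requires 1.11 eV.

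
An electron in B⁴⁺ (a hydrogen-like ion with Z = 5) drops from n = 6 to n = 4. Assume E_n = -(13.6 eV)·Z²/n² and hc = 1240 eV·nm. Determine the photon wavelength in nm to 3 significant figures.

105 nm

For Z = 5 the level energies scale as Z², so the effective Rydberg energy is 13.6 × 25 = 340.0 eV.
ΔE = 340.0 × (1/4² − 1/6²) = 340.0 × 0.03472 = 11.81 eV.
λ = hc/ΔE = 1240 / 11.81 = 105 nm.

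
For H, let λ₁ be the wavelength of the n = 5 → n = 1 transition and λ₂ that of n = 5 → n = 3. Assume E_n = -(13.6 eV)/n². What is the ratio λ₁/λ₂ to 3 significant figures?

λ ∝ 1/ΔE ∝ 1/(1/n_f² − 1/n_i²), and the Z² and hc factors cancel in the ratio.
λ₁/λ₂ = (1/3² − 1/5²)/(1/1² − 1/5²) = 0.07111/0.9600 = 0.0741.

0.0741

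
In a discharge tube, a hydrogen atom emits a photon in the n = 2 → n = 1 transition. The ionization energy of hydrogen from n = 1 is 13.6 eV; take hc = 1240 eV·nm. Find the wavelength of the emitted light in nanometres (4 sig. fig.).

121.6 nm

ΔE = 13.60 × (1/1² − 1/2²) = 13.60 × 0.7500 = 10.20 eV.
λ = hc/ΔE = 1240 / 10.20 = 121.6 nm.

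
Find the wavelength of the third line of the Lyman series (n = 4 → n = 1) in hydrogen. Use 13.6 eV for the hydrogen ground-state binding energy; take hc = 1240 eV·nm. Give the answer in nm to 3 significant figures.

97.3 nm

The Lyman series terminates on n_f = 1; the third line has n_i = 1+3 = 4.
ΔE = 13.60 × (1/1² − 1/4²) = 12.75 eV.
λ = 1240 / 12.75 = 97.3 nm.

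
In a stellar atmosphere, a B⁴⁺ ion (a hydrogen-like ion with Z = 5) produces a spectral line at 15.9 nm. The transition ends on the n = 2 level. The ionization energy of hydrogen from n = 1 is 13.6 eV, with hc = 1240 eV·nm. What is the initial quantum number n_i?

The photon energy is ΔE = hc/λ = 1240 / 15.9 = 77.99 eV.
With Z = 5, ΔE = 340.0 × (1/n_f² − 1/n_i²), so 1/n_f² − 1/n_i² = 0.2294.
With n_f = 2: 1/n_i² = 1/4 − 0.2294 = 0.02063, so n_i ≈ 6.96.

n_i = 7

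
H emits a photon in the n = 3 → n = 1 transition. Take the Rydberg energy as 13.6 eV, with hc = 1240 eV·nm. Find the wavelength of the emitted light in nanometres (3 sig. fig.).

103 nm

ΔE = 13.60 × (1/1² − 1/3²) = 13.60 × 0.8889 = 12.09 eV.
λ = hc/ΔE = 1240 / 12.09 = 103 nm.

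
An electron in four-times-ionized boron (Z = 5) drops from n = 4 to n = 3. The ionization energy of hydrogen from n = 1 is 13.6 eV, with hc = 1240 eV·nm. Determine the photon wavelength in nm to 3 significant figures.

For Z = 5 the level energies scale as Z², so the effective Rydberg energy is 13.6 × 25 = 340.0 eV.
ΔE = 340.0 × (1/3² − 1/4²) = 340.0 × 0.04861 = 16.53 eV.
λ = hc/ΔE = 1240 / 16.53 = 75.0 nm.

75.0 nm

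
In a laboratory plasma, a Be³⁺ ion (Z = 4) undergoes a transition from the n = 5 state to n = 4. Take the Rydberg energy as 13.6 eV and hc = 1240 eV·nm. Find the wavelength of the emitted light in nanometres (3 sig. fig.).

253 nm

For Z = 4 the level energies scale as Z², so the effective Rydberg energy is 13.6 × 16 = 217.6 eV.
ΔE = 217.6 × (1/4² − 1/5²) = 217.6 × 0.02250 = 4.896 eV.
λ = hc/ΔE = 1240 / 4.896 = 253 nm.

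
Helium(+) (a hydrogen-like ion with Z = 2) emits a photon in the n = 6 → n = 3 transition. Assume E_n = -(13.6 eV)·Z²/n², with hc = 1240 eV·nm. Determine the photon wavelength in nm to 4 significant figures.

273.5 nm

For Z = 2 the level energies scale as Z², so the effective Rydberg energy is 13.6 × 4 = 54.40 eV.
ΔE = 54.40 × (1/3² − 1/6²) = 54.40 × 0.08333 = 4.533 eV.
λ = hc/ΔE = 1240 / 4.533 = 273.5 nm.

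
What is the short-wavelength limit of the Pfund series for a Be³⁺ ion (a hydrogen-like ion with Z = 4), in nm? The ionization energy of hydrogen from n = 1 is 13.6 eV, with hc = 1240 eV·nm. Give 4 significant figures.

142.5 nm

The Pfund series has lower level n_f = 5; the series limit corresponds to n_i → ∞.
ΔE_max = 13.6 × 16 / 5² = 8.704 eV.
λ_min = 1240 / 8.704 = 142.5 nm.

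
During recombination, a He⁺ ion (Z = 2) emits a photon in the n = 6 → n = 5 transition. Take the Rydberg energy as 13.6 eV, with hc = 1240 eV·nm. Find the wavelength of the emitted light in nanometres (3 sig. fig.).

1860 nm

For Z = 2 the level energies scale as Z², so the effective Rydberg energy is 13.6 × 4 = 54.40 eV.
ΔE = 54.40 × (1/5² − 1/6²) = 54.40 × 0.01222 = 0.6649 eV.
λ = hc/ΔE = 1240 / 0.6649 = 1860 nm.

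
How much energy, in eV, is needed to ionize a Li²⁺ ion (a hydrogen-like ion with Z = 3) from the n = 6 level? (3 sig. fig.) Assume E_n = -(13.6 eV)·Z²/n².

3.40 eV

E_n = −13.6 Z²/n² = −122.4/n² eV for Z = 3.
E_6 = −122.4/36 = −3.40 eV, so ionization (to E = 0) requires 3.40 eV.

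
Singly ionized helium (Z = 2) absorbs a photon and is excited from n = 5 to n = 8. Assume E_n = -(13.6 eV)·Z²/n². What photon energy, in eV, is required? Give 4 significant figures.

1.326 eV

The Bohr energies scale as Z², so for Z = 2: E_n = −54.40/n² eV.
E_8 = −54.40/64 = −0.8500 eV and E_5 = −54.40/25 = −2.176 eV.
The photon energy is |E_8 − E_5| = 1.326 eV.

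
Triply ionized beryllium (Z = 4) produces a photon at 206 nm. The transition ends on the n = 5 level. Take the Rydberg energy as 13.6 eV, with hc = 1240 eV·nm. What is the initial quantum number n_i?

n_i = 9

The photon energy is ΔE = hc/λ = 1240 / 206 = 6.019 eV.
With Z = 4, ΔE = 217.6 × (1/n_f² − 1/n_i²), so 1/n_f² − 1/n_i² = 0.02766.
With n_f = 5: 1/n_i² = 1/25 − 0.02766 = 0.01234, so n_i ≈ 9.00.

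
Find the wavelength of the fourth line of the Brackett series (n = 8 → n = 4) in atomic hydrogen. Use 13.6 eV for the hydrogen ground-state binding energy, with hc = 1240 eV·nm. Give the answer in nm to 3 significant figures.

1950 nm

The Brackett series terminates on n_f = 4; the fourth line has n_i = 4+4 = 8.
ΔE = 13.60 × (1/4² − 1/8²) = 0.6375 eV.
λ = 1240 / 0.6375 = 1950 nm.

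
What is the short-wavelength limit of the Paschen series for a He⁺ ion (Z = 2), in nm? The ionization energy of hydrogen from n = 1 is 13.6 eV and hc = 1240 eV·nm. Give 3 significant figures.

205 nm

The Paschen series has lower level n_f = 3; the series limit corresponds to n_i → ∞.
ΔE_max = 13.6 × 4 / 3² = 6.044 eV.
λ_min = 1240 / 6.044 = 205 nm.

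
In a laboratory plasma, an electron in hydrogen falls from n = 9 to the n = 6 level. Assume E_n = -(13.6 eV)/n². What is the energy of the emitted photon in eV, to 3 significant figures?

0.210 eV

E_9 = −13.60/81 = −0.1679 eV and E_6 = −13.60/36 = −0.3778 eV.
The photon energy is |E_9 − E_6| = 0.210 eV.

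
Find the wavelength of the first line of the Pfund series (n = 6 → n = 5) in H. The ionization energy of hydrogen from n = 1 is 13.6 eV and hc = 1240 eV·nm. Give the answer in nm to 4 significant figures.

7460 nm

The Pfund series terminates on n_f = 5; the first line has n_i = 5+1 = 6.
ΔE = 13.60 × (1/5² − 1/6²) = 0.1662 eV.
λ = 1240 / 0.1662 = 7460 nm.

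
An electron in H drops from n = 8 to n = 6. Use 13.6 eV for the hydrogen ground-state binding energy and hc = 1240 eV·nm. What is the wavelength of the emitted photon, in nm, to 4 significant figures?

7503 nm

ΔE = 13.60 × (1/6² − 1/8²) = 13.60 × 0.01215 = 0.1653 eV.
λ = hc/ΔE = 1240 / 0.1653 = 7503 nm.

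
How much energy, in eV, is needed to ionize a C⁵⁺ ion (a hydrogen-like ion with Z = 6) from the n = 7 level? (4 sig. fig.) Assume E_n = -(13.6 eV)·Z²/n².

E_n = −13.6 Z²/n² = −489.6/n² eV for Z = 6.
E_7 = −489.6/49 = −9.992 eV, so ionization (to E = 0) requires 9.992 eV.

9.992 eV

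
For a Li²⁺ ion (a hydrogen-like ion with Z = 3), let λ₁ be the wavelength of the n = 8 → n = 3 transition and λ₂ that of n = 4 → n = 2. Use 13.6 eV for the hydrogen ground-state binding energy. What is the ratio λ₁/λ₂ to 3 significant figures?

1.96

λ ∝ 1/ΔE ∝ 1/(1/n_f² − 1/n_i²), and the Z² and hc factors cancel in the ratio.
λ₁/λ₂ = (1/2² − 1/4²)/(1/3² − 1/8²) = 0.1875/0.09549 = 1.96.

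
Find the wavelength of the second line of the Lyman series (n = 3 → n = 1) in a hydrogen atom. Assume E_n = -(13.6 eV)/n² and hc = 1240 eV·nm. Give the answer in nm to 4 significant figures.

The Lyman series terminates on n_f = 1; the second line has n_i = 1+2 = 3.
ΔE = 13.60 × (1/1² − 1/3²) = 12.09 eV.
λ = 1240 / 12.09 = 102.6 nm.

102.6 nm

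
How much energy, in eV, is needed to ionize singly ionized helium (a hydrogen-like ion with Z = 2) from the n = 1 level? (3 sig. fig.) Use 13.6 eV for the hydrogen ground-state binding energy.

54.4 eV

E_n = −13.6 Z²/n² = −54.40/n² eV for Z = 2.
E_1 = −54.40/1 = −54.4 eV, so ionization (to E = 0) requires 54.4 eV.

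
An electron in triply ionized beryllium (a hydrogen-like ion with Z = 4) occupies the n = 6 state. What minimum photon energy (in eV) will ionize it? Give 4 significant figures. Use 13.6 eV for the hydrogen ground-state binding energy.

6.044 eV

E_n = −13.6 Z²/n² = −217.6/n² eV for Z = 4.
E_6 = −217.6/36 = −6.044 eV, so ionization (to E = 0) requires 6.044 eV.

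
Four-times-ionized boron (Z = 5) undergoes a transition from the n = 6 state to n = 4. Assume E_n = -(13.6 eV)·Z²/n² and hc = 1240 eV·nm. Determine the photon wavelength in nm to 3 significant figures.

For Z = 5 the level energies scale as Z², so the effective Rydberg energy is 13.6 × 25 = 340.0 eV.
ΔE = 340.0 × (1/4² − 1/6²) = 340.0 × 0.03472 = 11.81 eV.
λ = hc/ΔE = 1240 / 11.81 = 105 nm.

105 nm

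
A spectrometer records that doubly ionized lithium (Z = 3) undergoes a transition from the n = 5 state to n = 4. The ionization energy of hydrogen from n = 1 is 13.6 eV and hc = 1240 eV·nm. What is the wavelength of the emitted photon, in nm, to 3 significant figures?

450 nm

For Z = 3 the level energies scale as Z², so the effective Rydberg energy is 13.6 × 9 = 122.4 eV.
ΔE = 122.4 × (1/4² − 1/5²) = 122.4 × 0.02250 = 2.754 eV.
λ = hc/ΔE = 1240 / 2.754 = 450 nm.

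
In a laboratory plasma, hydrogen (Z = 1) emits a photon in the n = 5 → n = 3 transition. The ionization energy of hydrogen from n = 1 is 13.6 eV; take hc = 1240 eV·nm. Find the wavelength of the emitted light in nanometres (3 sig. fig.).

1280 nm

ΔE = 13.60 × (1/3² − 1/5²) = 13.60 × 0.07111 = 0.9671 eV.
λ = hc/ΔE = 1240 / 0.9671 = 1280 nm.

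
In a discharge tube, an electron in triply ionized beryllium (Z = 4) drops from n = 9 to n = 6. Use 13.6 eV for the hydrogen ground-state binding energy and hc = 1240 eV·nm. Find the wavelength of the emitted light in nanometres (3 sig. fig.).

For Z = 4 the level energies scale as Z², so the effective Rydberg energy is 13.6 × 16 = 217.6 eV.
ΔE = 217.6 × (1/6² − 1/9²) = 217.6 × 0.01543 = 3.358 eV.
λ = hc/ΔE = 1240 / 3.358 = 369 nm.

369 nm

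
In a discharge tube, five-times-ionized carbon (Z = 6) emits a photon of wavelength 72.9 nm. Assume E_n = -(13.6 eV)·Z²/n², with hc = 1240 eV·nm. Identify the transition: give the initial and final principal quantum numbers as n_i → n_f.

n_i = 6, n_f = 4

The photon energy is ΔE = hc/λ = 1240 / 72.9 = 17.01 eV.
With Z = 6, ΔE = 489.6 × (1/n_f² − 1/n_i²), so 1/n_f² − 1/n_i² = 0.03474.
Trying n_f = 4 gives 1/n_i² = 0.02776, i.e. n_i ≈ 6; this pair matches.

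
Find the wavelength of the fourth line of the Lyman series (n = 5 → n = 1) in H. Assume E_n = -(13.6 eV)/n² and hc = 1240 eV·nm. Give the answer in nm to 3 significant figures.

The Lyman series terminates on n_f = 1; the fourth line has n_i = 1+4 = 5.
ΔE = 13.60 × (1/1² − 1/5²) = 13.06 eV.
λ = 1240 / 13.06 = 95.0 nm.

95.0 nm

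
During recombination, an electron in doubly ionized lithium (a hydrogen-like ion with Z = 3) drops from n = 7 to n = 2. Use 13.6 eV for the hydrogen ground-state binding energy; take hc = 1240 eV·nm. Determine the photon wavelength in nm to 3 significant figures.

44.1 nm

For Z = 3 the level energies scale as Z², so the effective Rydberg energy is 13.6 × 9 = 122.4 eV.
ΔE = 122.4 × (1/2² − 1/7²) = 122.4 × 0.2296 = 28.10 eV.
λ = hc/ΔE = 1240 / 28.10 = 44.1 nm.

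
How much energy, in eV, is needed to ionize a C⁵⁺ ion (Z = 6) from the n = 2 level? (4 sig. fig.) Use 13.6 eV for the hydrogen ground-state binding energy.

122.4 eV

E_n = −13.6 Z²/n² = −489.6/n² eV for Z = 6.
E_2 = −489.6/4 = −122.4 eV, so ionization (to E = 0) requires 122.4 eV.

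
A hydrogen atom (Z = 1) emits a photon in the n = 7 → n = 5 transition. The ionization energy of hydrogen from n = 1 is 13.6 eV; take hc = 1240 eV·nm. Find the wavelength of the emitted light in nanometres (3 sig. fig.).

4650 nm

ΔE = 13.60 × (1/5² − 1/7²) = 13.60 × 0.01959 = 0.2664 eV.
λ = hc/ΔE = 1240 / 0.2664 = 4650 nm.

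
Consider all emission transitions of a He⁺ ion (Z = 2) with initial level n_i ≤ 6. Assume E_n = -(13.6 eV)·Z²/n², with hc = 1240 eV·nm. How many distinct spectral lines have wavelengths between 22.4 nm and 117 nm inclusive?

Enumerate all n_i → n_f pairs with 1 ≤ n_f < n_i ≤ 6 and compute λ = 1240 / [13.6·4·(1/n_f² − 1/n_i²)].
Lines falling in [22.4, 117] nm: 6→1 (23.45 nm), 5→1 (23.74 nm), 4→1 (24.31 nm), 3→1 (25.64 nm), 2→1 (30.39 nm), 6→2 (102.6 nm), 5→2 (108.5 nm).

7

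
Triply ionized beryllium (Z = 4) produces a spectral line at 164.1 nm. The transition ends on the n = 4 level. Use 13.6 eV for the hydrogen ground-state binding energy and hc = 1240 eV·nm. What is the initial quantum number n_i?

n_i = 6

The photon energy is ΔE = hc/λ = 1240 / 164.1 = 7.556 eV.
With Z = 4, ΔE = 217.6 × (1/n_f² − 1/n_i²), so 1/n_f² − 1/n_i² = 0.03473.
With n_f = 4: 1/n_i² = 1/16 − 0.03473 = 0.02777, so n_i ≈ 6.00.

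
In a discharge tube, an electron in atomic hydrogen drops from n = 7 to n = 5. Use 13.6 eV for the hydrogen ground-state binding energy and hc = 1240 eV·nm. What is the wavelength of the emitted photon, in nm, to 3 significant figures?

ΔE = 13.60 × (1/5² − 1/7²) = 13.60 × 0.01959 = 0.2664 eV.
λ = hc/ΔE = 1240 / 0.2664 = 4650 nm.
This line belongs to the Pfund series.

4650 nm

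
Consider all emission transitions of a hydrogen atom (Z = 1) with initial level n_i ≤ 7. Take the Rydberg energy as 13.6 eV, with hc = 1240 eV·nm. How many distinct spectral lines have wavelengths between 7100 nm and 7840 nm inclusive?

1

Enumerate all n_i → n_f pairs with 1 ≤ n_f < n_i ≤ 7 and compute λ = 1240 / [13.6·1·(1/n_f² − 1/n_i²)].
Lines falling in [7100, 7840] nm: 6→5 (7460 nm).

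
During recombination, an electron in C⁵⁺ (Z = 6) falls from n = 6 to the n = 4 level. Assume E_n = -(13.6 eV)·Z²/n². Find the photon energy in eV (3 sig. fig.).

17.0 eV

The Bohr energies scale as Z², so for Z = 6: E_n = −489.6/n² eV.
E_6 = −489.6/36 = −13.60 eV and E_4 = −489.6/16 = −30.60 eV.
The photon energy is |E_6 − E_4| = 17.0 eV.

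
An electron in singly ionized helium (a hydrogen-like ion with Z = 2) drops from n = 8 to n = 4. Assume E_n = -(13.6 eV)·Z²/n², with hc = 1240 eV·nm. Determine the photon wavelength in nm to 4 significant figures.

486.3 nm

For Z = 2 the level energies scale as Z², so the effective Rydberg energy is 13.6 × 4 = 54.40 eV.
ΔE = 54.40 × (1/4² − 1/8²) = 54.40 × 0.04688 = 2.550 eV.
λ = hc/ΔE = 1240 / 2.550 = 486.3 nm.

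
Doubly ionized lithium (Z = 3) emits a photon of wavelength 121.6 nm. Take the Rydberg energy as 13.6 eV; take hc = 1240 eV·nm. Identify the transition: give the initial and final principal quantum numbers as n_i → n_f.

n_i = 6, n_f = 3

The photon energy is ΔE = hc/λ = 1240 / 121.6 = 10.20 eV.
With Z = 3, ΔE = 122.4 × (1/n_f² − 1/n_i²), so 1/n_f² − 1/n_i² = 0.08331.
Trying n_f = 3 gives 1/n_i² = 0.02780, i.e. n_i ≈ 6; this pair matches.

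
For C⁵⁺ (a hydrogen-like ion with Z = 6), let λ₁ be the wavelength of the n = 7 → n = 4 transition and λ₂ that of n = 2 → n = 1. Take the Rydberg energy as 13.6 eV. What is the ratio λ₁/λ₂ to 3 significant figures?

17.8

λ ∝ 1/ΔE ∝ 1/(1/n_f² − 1/n_i²), and the Z² and hc factors cancel in the ratio.
λ₁/λ₂ = (1/1² − 1/2²)/(1/4² − 1/7²) = 0.7500/0.04209 = 17.8.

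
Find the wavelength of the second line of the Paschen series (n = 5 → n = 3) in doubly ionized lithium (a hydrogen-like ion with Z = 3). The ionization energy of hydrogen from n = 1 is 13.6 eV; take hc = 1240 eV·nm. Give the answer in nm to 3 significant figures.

The Paschen series terminates on n_f = 3; the second line has n_i = 3+2 = 5.
ΔE = 122.4 × (1/3² − 1/5²) = 8.704 eV.
λ = 1240 / 8.704 = 142 nm.

142 nm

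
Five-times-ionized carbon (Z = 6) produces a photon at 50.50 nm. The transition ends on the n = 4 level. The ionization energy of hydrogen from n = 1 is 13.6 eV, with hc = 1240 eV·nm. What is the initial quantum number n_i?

The photon energy is ΔE = hc/λ = 1240 / 50.50 = 24.55 eV.
With Z = 6, ΔE = 489.6 × (1/n_f² − 1/n_i²), so 1/n_f² − 1/n_i² = 0.05015.
With n_f = 4: 1/n_i² = 1/16 − 0.05015 = 0.01235, so n_i ≈ 9.00.

n_i = 9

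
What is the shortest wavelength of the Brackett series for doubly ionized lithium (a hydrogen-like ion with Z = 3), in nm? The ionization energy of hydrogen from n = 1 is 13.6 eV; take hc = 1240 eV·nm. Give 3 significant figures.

The Brackett series has lower level n_f = 4; the series limit corresponds to n_i → ∞.
ΔE_max = 13.6 × 9 / 4² = 7.650 eV.
λ_min = 1240 / 7.650 = 162 nm.

162 nm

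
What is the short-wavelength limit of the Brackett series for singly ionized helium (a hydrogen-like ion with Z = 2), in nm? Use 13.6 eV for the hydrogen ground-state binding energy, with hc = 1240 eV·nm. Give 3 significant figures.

365 nm

The Brackett series has lower level n_f = 4; the series limit corresponds to n_i → ∞.
ΔE_max = 13.6 × 4 / 4² = 3.400 eV.
λ_min = 1240 / 3.400 = 365 nm.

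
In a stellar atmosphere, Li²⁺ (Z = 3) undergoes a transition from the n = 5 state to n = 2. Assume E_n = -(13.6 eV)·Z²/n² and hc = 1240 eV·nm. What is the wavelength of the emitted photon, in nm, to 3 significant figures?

For Z = 3 the level energies scale as Z², so the effective Rydberg energy is 13.6 × 9 = 122.4 eV.
ΔE = 122.4 × (1/2² − 1/5²) = 122.4 × 0.2100 = 25.70 eV.
λ = hc/ΔE = 1240 / 25.70 = 48.2 nm.

48.2 nm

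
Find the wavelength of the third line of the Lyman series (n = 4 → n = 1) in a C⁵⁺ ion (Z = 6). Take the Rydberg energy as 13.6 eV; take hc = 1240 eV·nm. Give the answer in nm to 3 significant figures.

2.70 nm

The Lyman series terminates on n_f = 1; the third line has n_i = 1+3 = 4.
ΔE = 489.6 × (1/1² − 1/4²) = 459.0 eV.
λ = 1240 / 459.0 = 2.70 nm.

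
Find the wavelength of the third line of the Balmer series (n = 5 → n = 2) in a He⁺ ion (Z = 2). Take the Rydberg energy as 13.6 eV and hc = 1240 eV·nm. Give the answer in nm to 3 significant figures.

109 nm

The Balmer series terminates on n_f = 2; the third line has n_i = 2+3 = 5.
ΔE = 54.40 × (1/2² − 1/5²) = 11.42 eV.
λ = 1240 / 11.42 = 109 nm.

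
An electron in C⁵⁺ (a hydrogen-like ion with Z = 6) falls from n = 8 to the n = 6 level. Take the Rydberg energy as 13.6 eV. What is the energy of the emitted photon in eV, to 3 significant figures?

5.95 eV

The Bohr energies scale as Z², so for Z = 6: E_n = −489.6/n² eV.
E_8 = −489.6/64 = −7.650 eV and E_6 = −489.6/36 = −13.60 eV.
The photon energy is |E_8 − E_6| = 5.95 eV.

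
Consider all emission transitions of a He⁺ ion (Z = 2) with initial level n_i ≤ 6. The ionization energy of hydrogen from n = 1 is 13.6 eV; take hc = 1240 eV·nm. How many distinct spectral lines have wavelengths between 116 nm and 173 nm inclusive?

Enumerate all n_i → n_f pairs with 1 ≤ n_f < n_i ≤ 6 and compute λ = 1240 / [13.6·4·(1/n_f² − 1/n_i²)].
Lines falling in [116, 173] nm: 4→2 (121.6 nm), 3→2 (164.1 nm).

2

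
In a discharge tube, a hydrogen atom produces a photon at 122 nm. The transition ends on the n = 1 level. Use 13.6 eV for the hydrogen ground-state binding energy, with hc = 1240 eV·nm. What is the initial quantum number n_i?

The photon energy is ΔE = hc/λ = 1240 / 122 = 10.16 eV.
With Z = 1, ΔE = 13.60 × (1/n_f² − 1/n_i²), so 1/n_f² − 1/n_i² = 0.7473.
With n_f = 1: 1/n_i² = 1/1 − 0.7473 = 0.2527, so n_i ≈ 1.99.

n_i = 2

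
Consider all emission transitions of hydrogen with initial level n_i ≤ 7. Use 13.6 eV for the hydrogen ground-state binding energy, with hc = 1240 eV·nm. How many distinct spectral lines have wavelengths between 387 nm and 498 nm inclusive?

Enumerate all n_i → n_f pairs with 1 ≤ n_f < n_i ≤ 7 and compute λ = 1240 / [13.6·1·(1/n_f² − 1/n_i²)].
Lines falling in [387, 498] nm: 7→2 (397.1 nm), 6→2 (410.3 nm), 5→2 (434.2 nm), 4→2 (486.3 nm).

4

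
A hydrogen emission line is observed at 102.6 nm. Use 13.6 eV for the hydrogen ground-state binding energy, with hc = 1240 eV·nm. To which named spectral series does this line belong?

Lyman

ΔE = 1240/102.6 = 12.09 eV.
This matches 13.6 × (1/1² − 1/3²), so n_f = 1: the Lyman series.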